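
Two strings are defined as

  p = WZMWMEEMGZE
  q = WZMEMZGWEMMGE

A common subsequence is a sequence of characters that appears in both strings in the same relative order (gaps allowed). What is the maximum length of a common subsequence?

8

Let dp[i][j] be the LCS length of the first i characters of p and the first j characters of q. dp[i][j] = dp[i-1][j-1]+1 when the i-th and j-th characters match, else max(dp[i-1][j], dp[i][j-1]).
    ·  W  Z  M  E  M  Z  G  W  E  M  M  G  E
 ·  0  0  0  0  0  0  0  0  0  0  0  0  0  0
 W  0  1  1  1  1  1  1  1  1  1  1  1  1  1
 Z  0  1  2  2  2  2  2  2  2  2  2  2  2  2
 M  0  1  2  3  3  3  3  3  3  3  3  3  3  3
 W  0  1  2  3  3  3  3  3  4  4  4  4  4  4
 M  0  1  2  3  3  4  4  4  4  4  5  5  5  5
 E  0  1  2  3  4  4  4  4  4  5  5  5  5  6
 E  0  1  2  3  4  4  4  4  4  5  5  5  5  6
 M  0  1  2  3  4  5  5  5  5  5  6  6  6  6
 G  0  1  2  3  4  5  5  6  6  6  6  6  7  7
 Z  0  1  2  3  4  5  6  6  6  6  6  6  7  7
 E  0  1  2  3  4  5  6  6  6  7  7  7  7  8
dp[11][13] = 8. One LCS (by backtracking along matches): WZMWMMGE.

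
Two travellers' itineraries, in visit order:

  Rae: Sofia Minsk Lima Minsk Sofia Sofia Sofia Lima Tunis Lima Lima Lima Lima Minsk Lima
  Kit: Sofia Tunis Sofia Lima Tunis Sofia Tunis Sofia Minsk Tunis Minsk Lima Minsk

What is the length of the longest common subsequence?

7

Match Sofia [1,3], Lima [3,4], Sofia [5,6], Sofia [6,8], Tunis [9,10], Lima [13,12], Minsk [14,13] — 7 stops in the same relative order in both. dp[15][13] = 7 confirms this is the maximum.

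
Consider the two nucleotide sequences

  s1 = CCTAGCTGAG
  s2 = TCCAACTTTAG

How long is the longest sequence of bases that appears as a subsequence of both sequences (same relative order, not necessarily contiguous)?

7

Pick C [1,2], then C [2,3], then A [4,5], then C [6,6], then T [7,9], then A [9,10], then G [10,11]; all 7 bases appear in both, in order, and the DP table's final entry dp[10][11] is also 7, so no common subsequence is longer.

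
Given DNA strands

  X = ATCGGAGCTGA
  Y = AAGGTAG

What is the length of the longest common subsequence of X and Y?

Let dp[i][j] be the LCS length of the first i bases of X and the first j bases of Y. dp[i][j] = dp[i-1][j-1]+1 when the i-th and j-th bases match, else max(dp[i-1][j], dp[i][j-1]).
    ·  A  A  G  G  T  A  G
 ·  0  0  0  0  0  0  0  0
 A  0  1  1  1  1  1  1  1
 T  0  1  1  1  1  2  2  2
 C  0  1  1  1  1  2  2  2
 G  0  1  1  2  2  2  2  3
 G  0  1  1  2  3  3  3  3
 A  0  1  2  2  3  3  4  4
 G  0  1  2  3  3  3  4  5
 C  0  1  2  3  3  3  4  5
 T  0  1  2  3  3  4  4  5
 G  0  1  2  3  4  4  4  5
 A  0  1  2  3  4  4  5  5
dp[11][7] = 5. One LCS (by backtracking along matches): AGGAG.

5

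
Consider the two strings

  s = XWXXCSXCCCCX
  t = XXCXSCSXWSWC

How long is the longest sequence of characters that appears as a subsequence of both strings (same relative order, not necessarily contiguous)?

Let dp[i][j] be the LCS length of the first i characters of s and the first j characters of t. dp[i][j] = dp[i-1][j-1]+1 when the i-th and j-th characters match, else max(dp[i-1][j], dp[i][j-1]).
    ·  X  X  C  X  S  C  S  X  W  S  W  C
 ·  0  0  0  0  0  0  0  0  0  0  0  0  0
 X  0  1  1  1  1  1  1  1  1  1  1  1  1
 W  0  1  1  1  1  1  1  1  1  2  2  2  2
 X  0  1  2  2  2  2  2  2  2  2  2  2  2
 X  0  1  2  2  3  3  3  3  3  3  3  3  3
 C  0  1  2  3  3  3  4  4  4  4  4  4  4
 S  0  1  2  3  3  4  4  5  5  5  5  5  5
 X  0  1  2  3  4  4  4  5  6  6  6  6  6
 C  0  1  2  3  4  4  5  5  6  6  6  6  7
 C  0  1  2  3  4  4  5  5  6  6  6  6  7
 C  0  1  2  3  4  4  5  5  6  6  6  6  7
 C  0  1  2  3  4  4  5  5  6  6  6  6  7
 X  0  1  2  3  4  4  5  5  6  6  6  6  7
dp[12][12] = 7. One LCS (by backtracking along matches): XXXCSXC.

7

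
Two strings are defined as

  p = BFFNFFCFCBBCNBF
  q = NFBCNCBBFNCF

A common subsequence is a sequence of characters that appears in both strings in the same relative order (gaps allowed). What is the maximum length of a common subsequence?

Match N at p[4]=q[1], F at p[5]=q[2], C at p[7]=q[4], C at p[9]=q[6], B at p[10]=q[7], B at p[11]=q[8], C at p[12]=q[11], F at p[15]=q[12] — 8 characters in the same relative order in both. Since dp[15][12] = 8, nothing longer is possible.

8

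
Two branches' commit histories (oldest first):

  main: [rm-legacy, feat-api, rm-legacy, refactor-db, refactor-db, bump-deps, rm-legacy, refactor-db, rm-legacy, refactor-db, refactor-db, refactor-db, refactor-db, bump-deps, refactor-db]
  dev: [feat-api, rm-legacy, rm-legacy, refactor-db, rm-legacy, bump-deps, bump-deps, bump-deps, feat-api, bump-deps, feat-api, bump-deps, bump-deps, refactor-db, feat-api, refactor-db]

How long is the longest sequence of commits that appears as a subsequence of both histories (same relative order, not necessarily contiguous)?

7

Pick feat-api [2,1]; then rm-legacy [3,2]; then rm-legacy [7,3]; then refactor-db [8,4]; then rm-legacy [9,5]; then refactor-db [10,14]; then refactor-db [15,16]; all 7 commits appear in both, in order. The LCS DP gives dp[15][16] = 7, so this is optimal.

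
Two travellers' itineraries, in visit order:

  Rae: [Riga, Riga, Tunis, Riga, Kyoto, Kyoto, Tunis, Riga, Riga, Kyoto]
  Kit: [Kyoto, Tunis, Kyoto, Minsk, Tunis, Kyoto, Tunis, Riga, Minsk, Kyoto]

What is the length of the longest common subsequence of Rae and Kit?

Match Tunis [3,2]; then Kyoto [5,3]; then Kyoto [6,6]; then Tunis [7,7]; then Riga [8,8]; then Kyoto [10,10] — 6 stops in the same relative order in both. Since dp[10][10] = 6, nothing longer is possible.

6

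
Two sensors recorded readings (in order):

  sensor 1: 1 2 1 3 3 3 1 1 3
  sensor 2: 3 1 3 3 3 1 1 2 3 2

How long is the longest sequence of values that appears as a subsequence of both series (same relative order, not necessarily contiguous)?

7

Let dp[i][j] be the LCS length of the first i values of sensor 1 and the first j values of sensor 2. dp[i][j] = dp[i-1][j-1]+1 when the i-th and j-th values match, else max(dp[i-1][j], dp[i][j-1]).
    ·  3  1  3  3  3  1  1  2  3  2
 ·  0  0  0  0  0  0  0  0  0  0  0
 1  0  0  1  1  1  1  1  1  1  1  1
 2  0  0  1  1  1  1  1  1  2  2  2
 1  0  0  1  1  1  1  2  2  2  2  2
 3  0  1  1  2  2  2  2  2  2  3  3
 3  0  1  1  2  3  3  3  3  3  3  3
 3  0  1  1  2  3  4  4  4  4  4  4
 1  0  1  2  2  3  4  5  5  5  5  5
 1  0  1  2  2  3  4  5  6  6  6  6
 3  0  1  2  3  3  4  5  6  6  7  7
dp[9][10] = 7. One LCS (by backtracking along matches): 1, 3, 3, 3, 1, 1, 3.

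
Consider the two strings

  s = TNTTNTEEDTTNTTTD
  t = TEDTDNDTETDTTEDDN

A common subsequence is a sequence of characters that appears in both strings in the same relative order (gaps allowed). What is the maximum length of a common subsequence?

Match T [1,1] → T [3,4] → N [5,6] → T [6,8] → E [7,9] → D [9,11] → T [10,12] → T [11,13] → N [12,17] — 9 characters in the same relative order in both. The LCS DP gives dp[16][17] = 9, so this is optimal.

9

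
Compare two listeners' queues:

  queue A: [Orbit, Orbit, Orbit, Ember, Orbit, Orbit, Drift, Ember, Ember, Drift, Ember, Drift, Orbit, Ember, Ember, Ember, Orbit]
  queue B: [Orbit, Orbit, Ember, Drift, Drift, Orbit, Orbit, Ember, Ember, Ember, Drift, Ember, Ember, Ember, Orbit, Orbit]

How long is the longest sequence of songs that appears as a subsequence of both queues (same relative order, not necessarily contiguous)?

13

Pick Orbit (queue A #2, queue B #1), Orbit (queue A #3, queue B #2), Ember (queue A #4, queue B #3), Orbit (queue A #5, queue B #6), Orbit (queue A #6, queue B #7), Ember (queue A #8, queue B #8), Ember (queue A #9, queue B #9), Ember (queue A #11, queue B #10), Drift (queue A #12, queue B #11), Ember (queue A #14, queue B #12), Ember (queue A #15, queue B #13), Ember (queue A #16, queue B #14), Orbit (queue A #17, queue B #16); all 13 songs appear in both, in order. Since dp[17][16] = 13, nothing longer is possible.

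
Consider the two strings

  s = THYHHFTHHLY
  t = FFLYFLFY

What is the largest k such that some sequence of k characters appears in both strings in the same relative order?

4

Pick Y (s #3, t #4) → F (s #6, t #5) → L (s #10, t #6) → Y (s #11, t #8); all 4 characters appear in both, in order. dp[11][8] = 4 confirms this is the maximum.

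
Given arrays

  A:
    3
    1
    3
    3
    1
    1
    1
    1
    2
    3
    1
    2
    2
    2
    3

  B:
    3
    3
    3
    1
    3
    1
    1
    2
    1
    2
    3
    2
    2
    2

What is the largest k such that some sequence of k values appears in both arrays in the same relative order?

One common subsequence of length 12: 3 [1,1] → 3 [3,2] → 3 [4,3] → 1 [5,4] → 1 [6,6] → 1 [7,7] → 1 [8,9] → 2 [9,10] → 3 [10,11] → 2 [12,12] → 2 [13,13] → 2 [14,14], and the DP table's final entry dp[15][14] is also 12, so no common subsequence is longer.

12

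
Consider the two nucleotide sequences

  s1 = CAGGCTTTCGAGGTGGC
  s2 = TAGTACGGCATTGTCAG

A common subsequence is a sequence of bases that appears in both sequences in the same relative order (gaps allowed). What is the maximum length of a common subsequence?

Taking C at s1[1]=s2[6], G at s1[3]=s2[7], G at s1[4]=s2[8], C at s1[5]=s2[9], T at s1[6]=s2[11], T at s1[7]=s2[12], T at s1[8]=s2[14], C at s1[9]=s2[15], A at s1[11]=s2[16], G at s1[16]=s2[17] gives a common subsequence of length 10. The LCS DP gives dp[17][17] = 10, so this is optimal.

10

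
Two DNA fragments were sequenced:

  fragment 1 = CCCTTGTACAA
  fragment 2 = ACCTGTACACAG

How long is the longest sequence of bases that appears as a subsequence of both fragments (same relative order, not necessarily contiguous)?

Let dp[i][j] be the LCS length of the first i bases of fragment 1 and the first j bases of fragment 2. dp[i][j] = dp[i-1][j-1]+1 when the i-th and j-th bases match, else max(dp[i-1][j], dp[i][j-1]).
    ·  A  C  C  T  G  T  A  C  A  C  A  G
 ·  0  0  0  0  0  0  0  0  0  0  0  0  0
 C  0  0  1  1  1  1  1  1  1  1  1  1  1
 C  0  0  1  2  2  2  2  2  2  2  2  2  2
 C  0  0  1  2  2  2  2  2  3  3  3  3  3
 T  0  0  1  2  3  3  3  3  3  3  3  3  3
 T  0  0  1  2  3  3  4  4  4  4  4  4  4
 G  0  0  1  2  3  4  4  4  4  4  4  4  5
 T  0  0  1  2  3  4  5  5  5  5  5  5  5
 A  0  1  1  2  3  4  5  6  6  6  6  6  6
 C  0  1  2  2  3  4  5  6  7  7  7  7  7
 A  0  1  2  2  3  4  5  6  7  8  8  8  8
 A  0  1  2  2  3  4  5  6  7  8  8  9  9
dp[11][12] = 9. One LCS (by backtracking along matches): CCTGTACAA.

9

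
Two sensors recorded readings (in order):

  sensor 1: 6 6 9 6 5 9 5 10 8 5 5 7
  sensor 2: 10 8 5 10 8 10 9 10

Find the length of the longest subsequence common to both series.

3

Pick 5 (sensor 1 #5, sensor 2 #3) → 9 (sensor 1 #6, sensor 2 #7) → 10 (sensor 1 #8, sensor 2 #8); all 3 values appear in both, in order. dp[12][8] = 3 confirms this is the maximum.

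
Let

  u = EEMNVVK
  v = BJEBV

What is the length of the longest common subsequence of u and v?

Let dp[i][j] be the LCS length of the first i characters of u and the first j characters of v. dp[i][j] = dp[i-1][j-1]+1 when the i-th and j-th characters match, else max(dp[i-1][j], dp[i][j-1]).
    ·  B  J  E  B  V
 ·  0  0  0  0  0  0
 E  0  0  0  1  1  1
 E  0  0  0  1  1  1
 M  0  0  0  1  1  1
 N  0  0  0  1  1  1
 V  0  0  0  1  1  2
 V  0  0  0  1  1  2
 K  0  0  0  1  1  2
dp[7][5] = 2. One LCS (by backtracking along matches): EV.

2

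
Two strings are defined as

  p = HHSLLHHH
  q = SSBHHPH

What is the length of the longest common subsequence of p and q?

Taking S at p[3]=q[2], H at p[6]=q[4], H at p[7]=q[5], H at p[8]=q[7] gives a common subsequence of length 4. Since dp[8][7] = 4, nothing longer is possible.

4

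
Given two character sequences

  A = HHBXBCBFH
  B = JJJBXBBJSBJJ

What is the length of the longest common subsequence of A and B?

4

Let dp[i][j] be the LCS length of the first i characters of A and the first j characters of B. dp[i][j] = dp[i-1][j-1]+1 when the i-th and j-th characters match, else max(dp[i-1][j], dp[i][j-1]).
    ·  J  J  J  B  X  B  B  J  S  B  J  J
 ·  0  0  0  0  0  0  0  0  0  0  0  0  0
 H  0  0  0  0  0  0  0  0  0  0  0  0  0
 H  0  0  0  0  0  0  0  0  0  0  0  0  0
 B  0  0  0  0  1  1  1  1  1  1  1  1  1
 X  0  0  0  0  1  2  2  2  2  2  2  2  2
 B  0  0  0  0  1  2  3  3  3  3  3  3  3
 C  0  0  0  0  1  2  3  3  3  3  3  3  3
 B  0  0  0  0  1  2  3  4  4  4  4  4  4
 F  0  0  0  0  1  2  3  4  4  4  4  4  4
 H  0  0  0  0  1  2  3  4  4  4  4  4  4
dp[9][12] = 4. One LCS (by backtracking along matches): BXBB.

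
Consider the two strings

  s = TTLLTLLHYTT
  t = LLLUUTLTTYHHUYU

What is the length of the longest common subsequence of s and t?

6

Taking L at s[3]=t[2]; then L at s[4]=t[3]; then T at s[5]=t[6]; then L at s[6]=t[7]; then H at s[8]=t[12]; then Y at s[9]=t[14] gives a common subsequence of length 6. dp[11][15] = 6 confirms this is the maximum.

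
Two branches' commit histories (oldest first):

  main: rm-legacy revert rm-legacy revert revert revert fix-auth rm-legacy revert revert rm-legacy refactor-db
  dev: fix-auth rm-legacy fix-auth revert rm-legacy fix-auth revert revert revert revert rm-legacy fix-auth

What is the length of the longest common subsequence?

Taking rm-legacy at main[1]=dev[2], then revert at main[2]=dev[4], then rm-legacy at main[3]=dev[5], then revert at main[5]=dev[7], then revert at main[6]=dev[8], then revert at main[9]=dev[9], then revert at main[10]=dev[10], then rm-legacy at main[11]=dev[11] gives a common subsequence of length 8. Since dp[12][12] = 8, nothing longer is possible.

8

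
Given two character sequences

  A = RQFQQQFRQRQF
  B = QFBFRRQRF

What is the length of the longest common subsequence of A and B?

Match Q (A #2, B #1) → F (A #3, B #2) → F (A #7, B #4) → R (A #8, B #6) → Q (A #9, B #7) → R (A #10, B #8) → F (A #12, B #9) — 7 characters in the same relative order in both, and the DP table's final entry dp[12][9] is also 7, so no common subsequence is longer.

7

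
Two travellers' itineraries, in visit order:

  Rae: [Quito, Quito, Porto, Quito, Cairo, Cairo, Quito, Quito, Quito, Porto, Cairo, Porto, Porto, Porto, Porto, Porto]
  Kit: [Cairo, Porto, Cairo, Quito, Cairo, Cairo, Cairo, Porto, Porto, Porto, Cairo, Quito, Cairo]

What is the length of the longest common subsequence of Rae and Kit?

8

Pick Porto [3,2] → Quito [4,4] → Cairo [5,5] → Cairo [6,6] → Cairo [11,7] → Porto [12,8] → Porto [13,9] → Porto [14,10]; all 8 stops appear in both, in order. Since dp[16][13] = 8, nothing longer is possible.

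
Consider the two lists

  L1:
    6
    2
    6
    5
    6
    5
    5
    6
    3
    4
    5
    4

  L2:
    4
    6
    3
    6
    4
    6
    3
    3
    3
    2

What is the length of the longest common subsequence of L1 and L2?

4

One common subsequence of length 4: 6 (L1 #1, L2 #2) → 6 (L1 #3, L2 #4) → 6 (L1 #5, L2 #6) → 3 (L1 #9, L2 #9), and the DP table's final entry dp[12][10] is also 4, so no common subsequence is longer.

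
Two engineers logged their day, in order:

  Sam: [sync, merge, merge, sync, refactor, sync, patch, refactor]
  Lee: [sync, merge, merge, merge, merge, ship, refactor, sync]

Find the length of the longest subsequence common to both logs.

One common subsequence of length 5: sync at Sam[1]=Lee[1], merge at Sam[2]=Lee[4], merge at Sam[3]=Lee[5], refactor at Sam[5]=Lee[7], sync at Sam[6]=Lee[8], and the DP table's final entry dp[8][8] is also 5, so no common subsequence is longer.

5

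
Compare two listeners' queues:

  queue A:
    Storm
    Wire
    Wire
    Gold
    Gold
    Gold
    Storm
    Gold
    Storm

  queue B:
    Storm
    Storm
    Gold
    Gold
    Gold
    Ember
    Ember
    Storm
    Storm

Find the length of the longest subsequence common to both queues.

Pick Storm (queue A #1, queue B #2) → Gold (queue A #4, queue B #3) → Gold (queue A #5, queue B #4) → Gold (queue A #6, queue B #5) → Storm (queue A #7, queue B #8) → Storm (queue A #9, queue B #9); all 6 songs appear in both, in order. Since dp[9][9] = 6, nothing longer is possible.

6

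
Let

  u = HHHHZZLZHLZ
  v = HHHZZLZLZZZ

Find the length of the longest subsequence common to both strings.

9

Taking H (u #2, v #1), then H (u #3, v #2), then H (u #4, v #3), then Z (u #5, v #4), then Z (u #6, v #5), then L (u #7, v #6), then Z (u #8, v #7), then L (u #10, v #8), then Z (u #11, v #11) gives a common subsequence of length 9. dp[11][11] = 9 confirms this is the maximum.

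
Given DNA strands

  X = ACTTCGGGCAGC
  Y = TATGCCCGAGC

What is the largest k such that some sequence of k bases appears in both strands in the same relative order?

7

Taking A [1,2] → C [2,6] → C [5,7] → G [8,8] → A [10,9] → G [11,10] → C [12,11] gives a common subsequence of length 7. Since dp[12][11] = 7, nothing longer is possible.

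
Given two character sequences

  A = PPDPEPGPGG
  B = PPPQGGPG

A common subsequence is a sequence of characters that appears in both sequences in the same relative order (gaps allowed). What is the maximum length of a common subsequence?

Match P at A[1]=B[1]; then P at A[2]=B[2]; then P at A[4]=B[3]; then G at A[7]=B[6]; then P at A[8]=B[7]; then G at A[10]=B[8] — 6 characters in the same relative order in both. The LCS DP gives dp[10][8] = 6, so this is optimal.

6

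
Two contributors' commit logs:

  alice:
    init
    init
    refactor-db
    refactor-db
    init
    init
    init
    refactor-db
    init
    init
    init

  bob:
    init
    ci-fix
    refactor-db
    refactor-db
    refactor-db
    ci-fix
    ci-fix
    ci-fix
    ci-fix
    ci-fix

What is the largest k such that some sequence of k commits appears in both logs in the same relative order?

Match init (alice #1, bob #1); then refactor-db (alice #3, bob #3); then refactor-db (alice #4, bob #4); then refactor-db (alice #8, bob #5) — 4 commits in the same relative order in both. Since dp[11][10] = 4, nothing longer is possible.

4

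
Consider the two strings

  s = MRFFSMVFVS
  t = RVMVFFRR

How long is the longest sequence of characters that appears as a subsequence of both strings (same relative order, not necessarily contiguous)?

4

Match R at s[2]=t[1], M at s[6]=t[3], V at s[7]=t[4], F at s[8]=t[6] — 4 characters in the same relative order in both. dp[10][8] = 4 confirms this is the maximum.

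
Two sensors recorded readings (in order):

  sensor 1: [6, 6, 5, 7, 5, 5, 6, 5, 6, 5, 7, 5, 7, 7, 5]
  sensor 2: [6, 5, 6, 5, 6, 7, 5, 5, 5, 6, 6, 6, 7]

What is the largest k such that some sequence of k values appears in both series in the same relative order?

Taking 6 at sensor 1[1]=sensor 2[1], then 6 at sensor 1[2]=sensor 2[3], then 5 at sensor 1[3]=sensor 2[4], then 7 at sensor 1[4]=sensor 2[6], then 5 at sensor 1[5]=sensor 2[8], then 5 at sensor 1[6]=sensor 2[9], then 6 at sensor 1[7]=sensor 2[11], then 6 at sensor 1[9]=sensor 2[12], then 7 at sensor 1[14]=sensor 2[13] gives a common subsequence of length 9. dp[15][13] = 9 confirms this is the maximum.

9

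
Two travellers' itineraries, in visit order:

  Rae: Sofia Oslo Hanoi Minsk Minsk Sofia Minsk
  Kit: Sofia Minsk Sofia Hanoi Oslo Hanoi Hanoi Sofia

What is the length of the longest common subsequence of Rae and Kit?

Pick Sofia at Rae[1]=Kit[3], Oslo at Rae[2]=Kit[5], Hanoi at Rae[3]=Kit[7], Sofia at Rae[6]=Kit[8]; all 4 stops appear in both, in order. The LCS DP gives dp[7][8] = 4, so this is optimal.

4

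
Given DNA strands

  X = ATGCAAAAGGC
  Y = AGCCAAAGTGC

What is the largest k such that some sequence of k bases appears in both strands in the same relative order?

9

Let dp[i][j] be the LCS length of the first i bases of X and the first j bases of Y. dp[i][j] = dp[i-1][j-1]+1 when the i-th and j-th bases match, else max(dp[i-1][j], dp[i][j-1]).
    ·  A  G  C  C  A  A  A  G  T  G  C
 ·  0  0  0  0  0  0  0  0  0  0  0  0
 A  0  1  1  1  1  1  1  1  1  1  1  1
 T  0  1  1  1  1  1  1  1  1  2  2  2
 G  0  1  2  2  2  2  2  2  2  2  3  3
 C  0  1  2  3  3  3  3  3  3  3  3  4
 A  0  1  2  3  3  4  4  4  4  4  4  4
 A  0  1  2  3  3  4  5  5  5  5  5  5
 A  0  1  2  3  3  4  5  6  6  6  6  6
 A  0  1  2  3  3  4  5  6  6  6  6  6
 G  0  1  2  3  3  4  5  6  7  7  7  7
 G  0  1  2  3  3  4  5  6  7  7  8  8
 C  0  1  2  3  4  4  5  6  7  7  8  9
dp[11][11] = 9. One LCS (by backtracking along matches): AGCAAAGGC.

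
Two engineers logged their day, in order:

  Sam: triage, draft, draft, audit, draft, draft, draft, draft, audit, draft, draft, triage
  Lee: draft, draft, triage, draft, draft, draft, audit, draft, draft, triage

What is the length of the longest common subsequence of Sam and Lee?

9

Match draft (Sam #2, Lee #1), draft (Sam #3, Lee #2), draft (Sam #6, Lee #4), draft (Sam #7, Lee #5), draft (Sam #8, Lee #6), audit (Sam #9, Lee #7), draft (Sam #10, Lee #8), draft (Sam #11, Lee #9), triage (Sam #12, Lee #10) — 9 tasks in the same relative order in both. dp[12][10] = 9 confirms this is the maximum.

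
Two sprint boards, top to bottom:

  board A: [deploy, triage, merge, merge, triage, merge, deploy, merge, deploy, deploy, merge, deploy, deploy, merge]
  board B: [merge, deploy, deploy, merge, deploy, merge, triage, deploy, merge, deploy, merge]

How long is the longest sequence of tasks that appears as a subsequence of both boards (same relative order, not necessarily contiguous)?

8

Match deploy at board A[1]=board B[3]; then merge at board A[3]=board B[4]; then merge at board A[4]=board B[6]; then triage at board A[5]=board B[7]; then deploy at board A[10]=board B[8]; then merge at board A[11]=board B[9]; then deploy at board A[13]=board B[10]; then merge at board A[14]=board B[11] — 8 tasks in the same relative order in both. Since dp[14][11] = 8, nothing longer is possible.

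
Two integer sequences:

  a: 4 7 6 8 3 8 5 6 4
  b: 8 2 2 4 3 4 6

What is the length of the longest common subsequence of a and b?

3

Taking 4 (a #1, b #4), 3 (a #5, b #5), 6 (a #8, b #7) gives a common subsequence of length 3. The LCS DP gives dp[9][7] = 3, so this is optimal.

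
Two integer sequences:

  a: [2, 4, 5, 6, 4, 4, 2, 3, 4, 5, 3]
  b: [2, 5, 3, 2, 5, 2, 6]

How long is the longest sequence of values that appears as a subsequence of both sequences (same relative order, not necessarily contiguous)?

4

Match 2 [1,1] → 5 [3,2] → 2 [7,4] → 5 [10,5] — 4 values in the same relative order in both, and the DP table's final entry dp[11][7] is also 4, so no common subsequence is longer.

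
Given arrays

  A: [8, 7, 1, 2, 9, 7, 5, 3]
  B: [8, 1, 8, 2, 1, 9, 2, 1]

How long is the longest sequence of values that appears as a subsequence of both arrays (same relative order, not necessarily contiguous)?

4

One common subsequence of length 4: 8 [1,1]; then 1 [3,2]; then 2 [4,4]; then 9 [5,6]. dp[8][8] = 4 confirms this is the maximum.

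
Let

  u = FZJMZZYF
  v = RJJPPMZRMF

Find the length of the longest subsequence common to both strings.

4

Let dp[i][j] be the LCS length of the first i characters of u and the first j characters of v. dp[i][j] = dp[i-1][j-1]+1 when the i-th and j-th characters match, else max(dp[i-1][j], dp[i][j-1]).
    ·  R  J  J  P  P  M  Z  R  M  F
 ·  0  0  0  0  0  0  0  0  0  0  0
 F  0  0  0  0  0  0  0  0  0  0  1
 Z  0  0  0  0  0  0  0  1  1  1  1
 J  0  0  1  1  1  1  1  1  1  1  1
 M  0  0  1  1  1  1  2  2  2  2  2
 Z  0  0  1  1  1  1  2  3  3  3  3
 Z  0  0  1  1  1  1  2  3  3  3  3
 Y  0  0  1  1  1  1  2  3  3  3  3
 F  0  0  1  1  1  1  2  3  3  3  4
dp[8][10] = 4. One LCS (by backtracking along matches): JMZF.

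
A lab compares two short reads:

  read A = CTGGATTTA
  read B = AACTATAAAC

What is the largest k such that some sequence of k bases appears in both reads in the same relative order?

Let dp[i][j] be the LCS length of the first i bases of read A and the first j bases of read B. dp[i][j] = dp[i-1][j-1]+1 when the i-th and j-th bases match, else max(dp[i-1][j], dp[i][j-1]).
    ·  A  A  C  T  A  T  A  A  A  C
 ·  0  0  0  0  0  0  0  0  0  0  0
 C  0  0  0  1  1  1  1  1  1  1  1
 T  0  0  0  1  2  2  2  2  2  2  2
 G  0  0  0  1  2  2  2  2  2  2  2
 G  0  0  0  1  2  2  2  2  2  2  2
 A  0  1  1  1  2  3  3  3  3  3  3
 T  0  1  1  1  2  3  4  4  4  4  4
 T  0  1  1  1  2  3  4  4  4  4  4
 T  0  1  1  1  2  3  4  4  4  4  4
 A  0  1  2  2  2  3  4  5  5  5  5
dp[9][10] = 5. One LCS (by backtracking along matches): CTATA.

5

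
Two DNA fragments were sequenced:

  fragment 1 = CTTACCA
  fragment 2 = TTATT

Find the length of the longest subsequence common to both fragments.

Pick T [2,1], T [3,2], A [4,3]; all 3 bases appear in both, in order. Since dp[7][5] = 3, nothing longer is possible.

3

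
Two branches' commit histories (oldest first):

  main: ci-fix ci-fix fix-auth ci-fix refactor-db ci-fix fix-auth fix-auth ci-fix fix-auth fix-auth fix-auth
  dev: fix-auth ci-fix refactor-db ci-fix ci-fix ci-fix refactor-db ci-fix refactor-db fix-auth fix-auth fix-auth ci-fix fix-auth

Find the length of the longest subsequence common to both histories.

Match ci-fix at main[1]=dev[4] → ci-fix at main[2]=dev[5] → ci-fix at main[4]=dev[6] → refactor-db at main[5]=dev[7] → ci-fix at main[6]=dev[8] → fix-auth at main[7]=dev[11] → fix-auth at main[8]=dev[12] → ci-fix at main[9]=dev[13] → fix-auth at main[12]=dev[14] — 9 commits in the same relative order in both. Since dp[12][14] = 9, nothing longer is possible.

9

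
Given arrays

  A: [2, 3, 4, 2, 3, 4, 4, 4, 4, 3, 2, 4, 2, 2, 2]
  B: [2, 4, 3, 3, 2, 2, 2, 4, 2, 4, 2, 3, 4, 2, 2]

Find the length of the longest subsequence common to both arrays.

9

Taking 2 (A #1, B #1), 3 (A #2, B #4), 4 (A #3, B #8), 2 (A #4, B #9), 4 (A #6, B #10), 3 (A #10, B #12), 4 (A #12, B #13), 2 (A #14, B #14), 2 (A #15, B #15) gives a common subsequence of length 9, and the DP table's final entry dp[15][15] is also 9, so no common subsequence is longer.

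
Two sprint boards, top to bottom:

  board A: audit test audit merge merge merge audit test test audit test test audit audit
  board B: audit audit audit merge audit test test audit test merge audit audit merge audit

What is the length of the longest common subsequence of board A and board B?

One common subsequence of length 10: audit (board A #1, board B #2), audit (board A #3, board B #3), merge (board A #6, board B #4), audit (board A #7, board B #5), test (board A #8, board B #6), test (board A #9, board B #7), audit (board A #10, board B #8), test (board A #11, board B #9), audit (board A #13, board B #12), audit (board A #14, board B #14). The LCS DP gives dp[14][14] = 10, so this is optimal.

10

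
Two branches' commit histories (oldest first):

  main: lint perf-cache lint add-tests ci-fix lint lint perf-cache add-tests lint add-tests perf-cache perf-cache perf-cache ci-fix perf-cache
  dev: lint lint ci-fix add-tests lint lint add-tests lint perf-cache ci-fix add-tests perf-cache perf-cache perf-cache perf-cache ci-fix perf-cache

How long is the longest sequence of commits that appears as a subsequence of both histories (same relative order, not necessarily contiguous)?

13

Pick lint (main #1, dev #1); then lint (main #3, dev #2); then add-tests (main #4, dev #4); then lint (main #6, dev #5); then lint (main #7, dev #6); then add-tests (main #9, dev #7); then lint (main #10, dev #8); then add-tests (main #11, dev #11); then perf-cache (main #12, dev #13); then perf-cache (main #13, dev #14); then perf-cache (main #14, dev #15); then ci-fix (main #15, dev #16); then perf-cache (main #16, dev #17); all 13 commits appear in both, in order. The LCS DP gives dp[16][17] = 13, so this is optimal.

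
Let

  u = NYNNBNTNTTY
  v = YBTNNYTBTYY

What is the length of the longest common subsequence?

Taking Y [2,1], then B [5,2], then N [6,4], then N [8,5], then T [9,7], then T [10,9], then Y [11,11] gives a common subsequence of length 7. The LCS DP gives dp[11][11] = 7, so this is optimal.

7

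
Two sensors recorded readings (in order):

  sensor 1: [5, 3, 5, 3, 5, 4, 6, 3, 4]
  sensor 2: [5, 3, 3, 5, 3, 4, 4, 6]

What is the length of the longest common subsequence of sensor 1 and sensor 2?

Pick 5 at sensor 1[1]=sensor 2[1] → 3 at sensor 1[2]=sensor 2[3] → 5 at sensor 1[3]=sensor 2[4] → 3 at sensor 1[4]=sensor 2[5] → 4 at sensor 1[6]=sensor 2[7] → 6 at sensor 1[7]=sensor 2[8]; all 6 values appear in both, in order. The LCS DP gives dp[9][8] = 6, so this is optimal.

6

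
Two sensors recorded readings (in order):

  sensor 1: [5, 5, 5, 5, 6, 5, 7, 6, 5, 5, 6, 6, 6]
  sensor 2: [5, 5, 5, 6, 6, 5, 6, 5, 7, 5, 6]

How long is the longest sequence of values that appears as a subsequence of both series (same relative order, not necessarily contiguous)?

Let dp[i][j] be the LCS length of the first i values of sensor 1 and the first j values of sensor 2. dp[i][j] = dp[i-1][j-1]+1 when the i-th and j-th values match, else max(dp[i-1][j], dp[i][j-1]).
    ·  5  5  5  6  6  5  6  5  7  5  6
 ·  0  0  0  0  0  0  0  0  0  0  0  0
 5  0  1  1  1  1  1  1  1  1  1  1  1
 5  0  1  2  2  2  2  2  2  2  2  2  2
 5  0  1  2  3  3  3  3  3  3  3  3  3
 5  0  1  2  3  3  3  4  4  4  4  4  4
 6  0  1  2  3  4  4  4  5  5  5  5  5
 5  0  1  2  3  4  4  5  5  6  6  6  6
 7  0  1  2  3  4  4  5  5  6  7  7  7
 6  0  1  2  3  4  5  5  6  6  7  7  8
 5  0  1  2  3  4  5  6  6  7  7  8  8
 5  0  1  2  3  4  5  6  6  7  7  8  8
 6  0  1  2  3  4  5  6  7  7  7  8  9
 6  0  1  2  3  4  5  6  7  7  7  8  9
 6  0  1  2  3  4  5  6  7  7  7  8  9
dp[13][11] = 9. One LCS (by backtracking along matches): 5, 5, 5, 5, 6, 5, 7, 5, 6.

9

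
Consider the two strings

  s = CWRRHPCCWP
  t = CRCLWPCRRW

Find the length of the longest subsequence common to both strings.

5

Let dp[i][j] be the LCS length of the first i characters of s and the first j characters of t. dp[i][j] = dp[i-1][j-1]+1 when the i-th and j-th characters match, else max(dp[i-1][j], dp[i][j-1]).
    ·  C  R  C  L  W  P  C  R  R  W
 ·  0  0  0  0  0  0  0  0  0  0  0
 C  0  1  1  1  1  1  1  1  1  1  1
 W  0  1  1  1  1  2  2  2  2  2  2
 R  0  1  2  2  2  2  2  2  3  3  3
 R  0  1  2  2  2  2  2  2  3  4  4
 H  0  1  2  2  2  2  2  2  3  4  4
 P  0  1  2  2  2  2  3  3  3  4  4
 C  0  1  2  3  3  3  3  4  4  4  4
 C  0  1  2  3  3  3  3  4  4  4  4
 W  0  1  2  3  3  4  4  4  4  4  5
 P  0  1  2  3  3  4  5  5  5  5  5
dp[10][10] = 5. One LCS (by backtracking along matches): CWRRW.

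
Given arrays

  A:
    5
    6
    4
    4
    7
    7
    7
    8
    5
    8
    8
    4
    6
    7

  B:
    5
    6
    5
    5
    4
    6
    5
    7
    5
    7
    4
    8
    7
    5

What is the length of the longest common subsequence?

One common subsequence of length 7: 5 at A[1]=B[1], then 6 at A[2]=B[2], then 4 at A[3]=B[5], then 7 at A[5]=B[8], then 7 at A[6]=B[10], then 7 at A[7]=B[13], then 5 at A[9]=B[14]. Since dp[14][14] = 7, nothing longer is possible.

7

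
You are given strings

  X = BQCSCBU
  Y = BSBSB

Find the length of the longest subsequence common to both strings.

Match B [1,3] → S [4,4] → B [6,5] — 3 characters in the same relative order in both. The LCS DP gives dp[7][5] = 3, so this is optimal.

3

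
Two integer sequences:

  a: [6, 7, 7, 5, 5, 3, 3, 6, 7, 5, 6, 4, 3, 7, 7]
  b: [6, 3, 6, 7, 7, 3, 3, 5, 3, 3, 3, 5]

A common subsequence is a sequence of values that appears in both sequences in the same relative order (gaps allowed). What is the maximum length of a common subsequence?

One common subsequence of length 7: 6 at a[1]=b[3], then 7 at a[2]=b[4], then 7 at a[3]=b[5], then 5 at a[4]=b[8], then 3 at a[6]=b[10], then 3 at a[7]=b[11], then 5 at a[10]=b[12]. dp[15][12] = 7 confirms this is the maximum.

7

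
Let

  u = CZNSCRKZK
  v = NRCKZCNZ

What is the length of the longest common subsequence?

Pick C (u #1, v #3), Z (u #2, v #5), N (u #3, v #7), Z (u #8, v #8); all 4 characters appear in both, in order. dp[9][8] = 4 confirms this is the maximum.

4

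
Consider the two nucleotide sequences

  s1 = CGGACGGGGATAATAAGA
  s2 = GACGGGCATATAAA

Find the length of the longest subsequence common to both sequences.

13

Match G [3,1], A [4,2], C [5,3], G [6,4], G [7,5], G [8,6], A [10,8], T [11,9], A [13,10], T [14,11], A [15,12], A [16,13], A [18,14] — 13 bases in the same relative order in both. The LCS DP gives dp[18][14] = 13, so this is optimal.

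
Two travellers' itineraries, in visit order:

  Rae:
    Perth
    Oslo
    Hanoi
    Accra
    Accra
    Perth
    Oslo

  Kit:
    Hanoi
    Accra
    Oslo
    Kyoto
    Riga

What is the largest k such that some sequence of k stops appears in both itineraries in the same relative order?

3

One common subsequence of length 3: Hanoi (Rae #3, Kit #1), Accra (Rae #5, Kit #2), Oslo (Rae #7, Kit #3). dp[7][5] = 3 confirms this is the maximum.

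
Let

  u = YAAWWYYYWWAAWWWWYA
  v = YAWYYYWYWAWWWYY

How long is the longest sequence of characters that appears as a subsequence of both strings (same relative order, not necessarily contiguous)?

Taking Y [1,1], A [3,2], W [5,3], Y [6,4], Y [7,5], Y [8,6], W [9,7], W [10,9], A [12,10], W [13,11], W [14,12], W [15,13], Y [17,15] gives a common subsequence of length 13. The LCS DP gives dp[18][15] = 13, so this is optimal.

13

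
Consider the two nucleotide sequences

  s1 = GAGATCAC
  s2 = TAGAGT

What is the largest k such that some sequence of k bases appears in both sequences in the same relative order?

4

Match G [1,3], A [2,4], G [3,5], T [5,6] — 4 bases in the same relative order in both. The LCS DP gives dp[8][6] = 4, so this is optimal.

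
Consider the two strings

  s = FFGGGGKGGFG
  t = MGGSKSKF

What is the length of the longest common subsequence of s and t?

4

One common subsequence of length 4: G at s[3]=t[2] → G at s[4]=t[3] → K at s[7]=t[7] → F at s[10]=t[8]. Since dp[11][8] = 4, nothing longer is possible.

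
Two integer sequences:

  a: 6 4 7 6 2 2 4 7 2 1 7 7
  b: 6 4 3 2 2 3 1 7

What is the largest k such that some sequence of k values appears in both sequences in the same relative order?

Taking 6 (a #1, b #1), then 4 (a #2, b #2), then 2 (a #5, b #4), then 2 (a #6, b #5), then 1 (a #10, b #7), then 7 (a #12, b #8) gives a common subsequence of length 6. dp[12][8] = 6 confirms this is the maximum.

6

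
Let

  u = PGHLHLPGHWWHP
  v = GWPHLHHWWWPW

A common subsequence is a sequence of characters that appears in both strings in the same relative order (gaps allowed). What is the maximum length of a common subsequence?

8

Pick P at u[1]=v[3]; then H at u[3]=v[4]; then L at u[4]=v[5]; then H at u[5]=v[6]; then H at u[9]=v[7]; then W at u[10]=v[9]; then W at u[11]=v[10]; then P at u[13]=v[11]; all 8 characters appear in both, in order, and the DP table's final entry dp[13][12] is also 8, so no common subsequence is longer.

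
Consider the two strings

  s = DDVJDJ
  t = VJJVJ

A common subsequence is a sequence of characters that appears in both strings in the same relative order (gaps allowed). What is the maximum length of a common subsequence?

3

Let dp[i][j] be the LCS length of the first i characters of s and the first j characters of t. dp[i][j] = dp[i-1][j-1]+1 when the i-th and j-th characters match, else max(dp[i-1][j], dp[i][j-1]).
    ·  V  J  J  V  J
 ·  0  0  0  0  0  0
 D  0  0  0  0  0  0
 D  0  0  0  0  0  0
 V  0  1  1  1  1  1
 J  0  1  2  2  2  2
 D  0  1  2  2  2  2
 J  0  1  2  3  3  3
dp[6][5] = 3. One LCS (by backtracking along matches): VJJ.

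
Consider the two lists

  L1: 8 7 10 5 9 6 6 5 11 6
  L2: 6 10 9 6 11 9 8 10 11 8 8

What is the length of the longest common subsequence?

4

Let dp[i][j] be the LCS length of the first i values of L1 and the first j values of L2. dp[i][j] = dp[i-1][j-1]+1 when the i-th and j-th values match, else max(dp[i-1][j], dp[i][j-1]).
    ·  6 10  9  6 11  9  8 10 11  8  8
 ·  0  0  0  0  0  0  0  0  0  0  0  0
 8  0  0  0  0  0  0  0  1  1  1  1  1
 7  0  0  0  0  0  0  0  1  1  1  1  1
10  0  0  1  1  1  1  1  1  2  2  2  2
 5  0  0  1  1  1  1  1  1  2  2  2  2
 9  0  0  1  2  2  2  2  2  2  2  2  2
 6  0  1  1  2  3  3  3  3  3  3  3  3
 6  0  1  1  2  3  3  3  3  3  3  3  3
 5  0  1  1  2  3  3  3  3  3  3  3  3
11  0  1  1  2  3  4  4  4  4  4  4  4
 6  0  1  1  2  3  4  4  4  4  4  4  4
dp[10][11] = 4. One LCS (by backtracking along matches): 10, 9, 6, 11.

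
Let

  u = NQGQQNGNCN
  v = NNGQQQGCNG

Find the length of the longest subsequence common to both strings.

7

Taking N [1,2] → Q [2,4] → Q [4,5] → Q [5,6] → G [7,7] → C [9,8] → N [10,9] gives a common subsequence of length 7. The LCS DP gives dp[10][10] = 7, so this is optimal.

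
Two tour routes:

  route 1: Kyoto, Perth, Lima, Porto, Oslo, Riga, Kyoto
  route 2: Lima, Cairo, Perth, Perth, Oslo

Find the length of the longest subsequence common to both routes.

2

Match Perth at route 1[2]=route 2[4]; then Oslo at route 1[5]=route 2[5] — 2 stops in the same relative order in both. The LCS DP gives dp[7][5] = 2, so this is optimal.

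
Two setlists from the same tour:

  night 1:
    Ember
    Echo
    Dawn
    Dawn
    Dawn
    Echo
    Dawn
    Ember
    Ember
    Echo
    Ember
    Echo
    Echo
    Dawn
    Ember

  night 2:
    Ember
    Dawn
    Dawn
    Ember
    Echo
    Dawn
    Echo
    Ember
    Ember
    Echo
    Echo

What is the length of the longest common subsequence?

One common subsequence of length 9: Ember (night 1 #1, night 2 #1); then Dawn (night 1 #3, night 2 #2); then Dawn (night 1 #4, night 2 #3); then Dawn (night 1 #5, night 2 #6); then Echo (night 1 #6, night 2 #7); then Ember (night 1 #9, night 2 #8); then Ember (night 1 #11, night 2 #9); then Echo (night 1 #12, night 2 #10); then Echo (night 1 #13, night 2 #11). Since dp[15][11] = 9, nothing longer is possible.

9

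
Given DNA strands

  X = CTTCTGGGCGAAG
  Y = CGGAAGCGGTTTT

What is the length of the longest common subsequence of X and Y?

Match C at X[4]=Y[1]; then G at X[6]=Y[2]; then G at X[7]=Y[3]; then G at X[8]=Y[6]; then C at X[9]=Y[7]; then G at X[10]=Y[8]; then G at X[13]=Y[9] — 7 bases in the same relative order in both. The LCS DP gives dp[13][13] = 7, so this is optimal.

7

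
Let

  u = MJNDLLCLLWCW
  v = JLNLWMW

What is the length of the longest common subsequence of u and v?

Pick J at u[2]=v[1], N at u[3]=v[3], L at u[9]=v[4], W at u[10]=v[5], W at u[12]=v[7]; all 5 characters appear in both, in order. dp[12][7] = 5 confirms this is the maximum.

5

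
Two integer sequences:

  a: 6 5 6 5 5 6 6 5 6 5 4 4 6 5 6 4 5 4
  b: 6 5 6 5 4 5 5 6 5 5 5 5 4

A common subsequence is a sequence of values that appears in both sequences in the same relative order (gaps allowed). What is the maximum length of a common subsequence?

One common subsequence of length 11: 6 [1,1], 5 [2,2], 6 [3,3], 5 [4,6], 5 [5,7], 6 [7,8], 5 [8,9], 5 [10,10], 5 [14,11], 5 [17,12], 4 [18,13], and the DP table's final entry dp[18][13] is also 11, so no common subsequence is longer.

11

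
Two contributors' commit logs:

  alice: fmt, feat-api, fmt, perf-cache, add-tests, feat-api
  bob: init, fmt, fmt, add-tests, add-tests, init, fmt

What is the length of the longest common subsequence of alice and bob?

One common subsequence of length 3: fmt (alice #1, bob #2), then fmt (alice #3, bob #3), then add-tests (alice #5, bob #5). dp[6][7] = 3 confirms this is the maximum.

3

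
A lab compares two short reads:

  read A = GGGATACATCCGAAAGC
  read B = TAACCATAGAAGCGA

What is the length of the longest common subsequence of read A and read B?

10

Pick A (read A #4, read B #2) → A (read A #6, read B #3) → C (read A #7, read B #5) → A (read A #8, read B #6) → T (read A #9, read B #7) → G (read A #12, read B #9) → A (read A #14, read B #10) → A (read A #15, read B #11) → G (read A #16, read B #12) → C (read A #17, read B #13); all 10 bases appear in both, in order, and the DP table's final entry dp[17][15] is also 10, so no common subsequence is longer.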